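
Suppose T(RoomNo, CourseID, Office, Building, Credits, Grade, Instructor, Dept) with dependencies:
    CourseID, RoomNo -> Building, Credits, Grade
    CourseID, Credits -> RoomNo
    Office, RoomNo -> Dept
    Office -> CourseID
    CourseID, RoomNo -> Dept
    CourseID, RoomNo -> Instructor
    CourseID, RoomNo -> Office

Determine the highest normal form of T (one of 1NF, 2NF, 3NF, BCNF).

Candidate keys: {CourseID, Credits}, {CourseID, RoomNo}, {Credits, Office}, {Office, RoomNo}. Prime attributes: {CourseID, Credits, Office, RoomNo}.
Office -> CourseID breaks BCNF: {Office}⁺ = {CourseID, Office}, so {Office} is not a superkey.
Since {CourseID} ⊆ prime attributes and every other non-superkey FD also has a prime right side, the schema is in 3NF.

3NF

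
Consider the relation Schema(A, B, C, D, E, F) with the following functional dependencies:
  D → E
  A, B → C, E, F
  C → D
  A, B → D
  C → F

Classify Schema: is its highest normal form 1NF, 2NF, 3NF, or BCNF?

2NF

Candidate key: {A, B}. Prime attributes: {A, B}.
For D → E we have {D}⁺ = {D, E}; {D} is not a superkey, so BCNF fails.
D → E has non-prime {E} on the right and a non-superkey on the left, so 3NF fails.
Checking every proper subset of each key, none determines a non-prime attribute — 2NF is satisfied.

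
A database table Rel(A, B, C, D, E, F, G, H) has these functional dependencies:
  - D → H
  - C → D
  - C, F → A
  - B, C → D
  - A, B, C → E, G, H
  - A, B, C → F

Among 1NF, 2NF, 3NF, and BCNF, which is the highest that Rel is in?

Candidate keys: {A, B, C}, {B, C, F}. Prime attributes: {A, B, C, F}.
D → H breaks BCNF: {D}⁺ = {D, H}, so {D} is not a superkey.
D → H determines the non-prime attribute {H} from a non-superkey — 3NF is violated.
Since {C} ⊂ {A, B, C} and {C}⁺ ⊇ {D, H} with {D, H} non-prime, there is a partial dependency; 2NF fails.

1NF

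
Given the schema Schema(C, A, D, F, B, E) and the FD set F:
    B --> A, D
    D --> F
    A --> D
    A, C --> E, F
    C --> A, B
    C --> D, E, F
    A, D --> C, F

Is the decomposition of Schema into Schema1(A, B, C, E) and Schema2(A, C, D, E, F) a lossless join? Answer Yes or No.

Schema1 ∩ Schema2 = {A, C, E}; its closure under F is {A, B, C, D, E, F}.
Schema1 is contained in that closure, so Schema1 ∩ Schema2 --> Schema1 holds and the join is lossless.

Yes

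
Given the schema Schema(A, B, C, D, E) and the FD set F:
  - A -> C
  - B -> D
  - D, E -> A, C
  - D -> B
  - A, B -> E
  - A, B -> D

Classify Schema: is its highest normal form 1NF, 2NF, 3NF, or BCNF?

Candidate keys: {A, B}, {A, D}, {B, E}, {D, E}. Prime attributes: {A, B, D, E}.
A -> C breaks BCNF: {A}⁺ = {A, C}, so {A} is not a superkey.
A -> C determines the non-prime attribute {C} from a non-superkey — 3NF is violated.
The proper key subset {A} of {A, B} determines non-prime {C}, so the relation is not even in 2NF.

1NF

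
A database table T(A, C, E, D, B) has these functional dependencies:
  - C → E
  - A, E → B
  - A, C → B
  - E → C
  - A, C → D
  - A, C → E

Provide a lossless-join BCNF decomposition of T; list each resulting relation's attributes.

Candidate keys of the original relation: {A, C}, {A, E}.
{A, B, C, D, E}: {C} determines {C, E} here but is not a superkey — split on C → E, giving {C, E} and {A, B, C, D}.
{C, E}: every determinant is a superkey — BCNF.
{A, B, C, D}: every determinant is a superkey — BCNF.

{A, B, C, D}; {C, E}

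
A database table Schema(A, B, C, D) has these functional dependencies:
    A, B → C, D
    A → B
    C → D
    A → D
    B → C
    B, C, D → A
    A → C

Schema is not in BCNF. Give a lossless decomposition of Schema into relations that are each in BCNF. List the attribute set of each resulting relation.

{A, B, C}; {C, D}

Candidate keys of the original relation: {A}, {B}.
{A, B, C, D}: {C} determines {C, D} here but is not a superkey — split on C → D, giving {C, D} and {A, B, C}.
{C, D} has no BCNF violation.
{A, B, C} has no BCNF violation.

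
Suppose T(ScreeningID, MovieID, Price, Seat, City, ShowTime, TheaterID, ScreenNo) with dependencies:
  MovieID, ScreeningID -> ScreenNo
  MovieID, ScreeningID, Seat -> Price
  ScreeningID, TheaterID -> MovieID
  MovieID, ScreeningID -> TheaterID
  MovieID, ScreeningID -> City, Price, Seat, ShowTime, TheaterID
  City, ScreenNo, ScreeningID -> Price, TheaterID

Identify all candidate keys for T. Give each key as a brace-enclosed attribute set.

No FD produces {ScreeningID}, so it must be in every candidate key.
Closure of {MovieID, ScreeningID} is {City, MovieID, Price, ScreenNo, ScreeningID, Seat, ShowTime, TheaterID}, the whole schema; {MovieID, ScreeningID} is a candidate key.
Closure of {ScreeningID, TheaterID} is {City, MovieID, Price, ScreenNo, ScreeningID, Seat, ShowTime, TheaterID}, the whole schema; {ScreeningID, TheaterID} is a candidate key.
Closure of {City, ScreenNo, ScreeningID} is {City, MovieID, Price, ScreenNo, ScreeningID, Seat, ShowTime, TheaterID}, the whole schema; {City, ScreenNo, ScreeningID} is a candidate key.
These are minimal and exhaustive — every other superkey contains one of them.

{City, ScreenNo, ScreeningID}, {MovieID, ScreeningID}, {ScreeningID, TheaterID}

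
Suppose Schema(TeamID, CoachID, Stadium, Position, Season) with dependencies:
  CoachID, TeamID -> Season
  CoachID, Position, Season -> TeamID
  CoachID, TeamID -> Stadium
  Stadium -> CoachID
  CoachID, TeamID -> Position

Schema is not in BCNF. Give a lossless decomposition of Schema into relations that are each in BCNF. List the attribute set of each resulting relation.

{CoachID, Stadium}; {Position, Season, Stadium, TeamID}

Candidate keys of the original relation: {CoachID, Position, Season}, {CoachID, TeamID}, {Position, Season, Stadium}, {Stadium, TeamID}.
{CoachID, Position, Season, Stadium, TeamID}: {Stadium} determines {CoachID, Stadium} here but is not a superkey — split on Stadium -> CoachID, giving {CoachID, Stadium} and {Position, Season, Stadium, TeamID}.
{CoachID, Stadium} is in BCNF.
{Position, Season, Stadium, TeamID} is in BCNF.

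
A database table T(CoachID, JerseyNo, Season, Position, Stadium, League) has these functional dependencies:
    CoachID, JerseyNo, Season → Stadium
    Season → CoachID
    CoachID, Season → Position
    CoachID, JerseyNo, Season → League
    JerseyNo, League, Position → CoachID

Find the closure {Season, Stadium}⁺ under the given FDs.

{CoachID, Position, Season, Stadium}

Start with {Season, Stadium}.
Season → CoachID applies; add {CoachID} → now {CoachID, Season, Stadium}.
CoachID, Season → Position applies; add {Position} → now {CoachID, Position, Season, Stadium}.
No further FD applies.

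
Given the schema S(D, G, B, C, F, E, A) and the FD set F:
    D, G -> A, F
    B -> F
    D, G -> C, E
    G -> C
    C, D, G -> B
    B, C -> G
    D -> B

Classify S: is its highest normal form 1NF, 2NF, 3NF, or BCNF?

1NF

Candidate keys: {C, D}, {D, G}. Prime attributes: {C, D, G}.
B -> F: {B}⁺ = {B, F}, which is not all of the attributes, so the left side is not a superkey — BCNF is violated.
B -> F has non-prime {F} on the right and a non-superkey on the left, so 3NF fails.
{D} is a proper subset of the key {C, D}, and {D}⁺ contains the non-prime attributes {B, F} — a partial dependency, so 2NF is violated.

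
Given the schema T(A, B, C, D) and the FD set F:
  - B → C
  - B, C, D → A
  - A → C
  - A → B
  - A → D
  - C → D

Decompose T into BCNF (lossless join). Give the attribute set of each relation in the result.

{A, B, C}; {C, D}

Candidate keys of the original relation: {A}, {B}.
{A, B, C, D}: {C} determines {C, D} here but is not a superkey — split on C → D, giving {C, D} and {A, B, C}.
{C, D} is in BCNF.
{A, B, C} is in BCNF.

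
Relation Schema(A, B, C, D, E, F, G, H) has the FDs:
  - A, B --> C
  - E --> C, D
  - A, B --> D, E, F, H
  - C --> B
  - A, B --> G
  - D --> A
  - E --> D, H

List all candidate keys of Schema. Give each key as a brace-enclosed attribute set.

{E}⁺ = {A, B, C, D, E, F, G, H} — all of the relation — so {E} is a candidate key.
{A, B}⁺ = {A, B, C, D, E, F, G, H} — all of the relation — so {A, B} is a candidate key.
{A, C}⁺ = {A, B, C, D, E, F, G, H} — all of the relation — so {A, C} is a candidate key.
{B, D}⁺ = {A, B, C, D, E, F, G, H} — all of the relation — so {B, D} is a candidate key.
{C, D}⁺ = {A, B, C, D, E, F, G, H} — all of the relation — so {C, D} is a candidate key.
No proper subset of any of these is a key, and no other minimal superkey exists.

{A, B}, {A, C}, {B, D}, {C, D}, {E}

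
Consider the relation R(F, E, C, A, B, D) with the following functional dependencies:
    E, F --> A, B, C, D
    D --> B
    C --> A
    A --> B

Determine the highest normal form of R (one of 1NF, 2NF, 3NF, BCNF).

Candidate key: {E, F}. Prime attributes: {E, F}.
D --> B breaks BCNF: {D}⁺ = {B, D}, so {D} is not a superkey.
D --> B determines the non-prime attribute {B} from a non-superkey — 3NF is violated.
No proper subset of a key has a non-prime attribute in its closure, so there is no partial dependency; 2NF holds.

2NF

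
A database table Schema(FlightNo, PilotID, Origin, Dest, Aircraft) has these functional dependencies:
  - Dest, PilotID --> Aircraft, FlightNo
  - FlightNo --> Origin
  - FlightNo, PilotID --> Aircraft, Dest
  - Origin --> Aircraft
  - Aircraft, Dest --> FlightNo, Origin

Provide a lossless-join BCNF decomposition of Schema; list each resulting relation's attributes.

Candidate keys of the original relation: {Dest, PilotID}, {FlightNo, PilotID}.
Within {Aircraft, Dest, FlightNo, Origin, PilotID}: {FlightNo}⁺ ∩ {Aircraft, Dest, FlightNo, Origin, PilotID} = {Aircraft, FlightNo, Origin}, not the whole set, so FlightNo --> Aircraft, Origin violates BCNF; decompose into {Aircraft, FlightNo, Origin} and {Dest, FlightNo, PilotID}.
Within {Aircraft, FlightNo, Origin}: {Origin}⁺ ∩ {Aircraft, FlightNo, Origin} = {Aircraft, Origin}, not the whole set, so Origin --> Aircraft violates BCNF; decompose into {Aircraft, Origin} and {FlightNo, Origin}.
{Aircraft, Origin} has no BCNF violation.
{FlightNo, Origin} has no BCNF violation.
{Dest, FlightNo, PilotID} has no BCNF violation.

{Aircraft, Origin}; {Dest, FlightNo, PilotID}; {FlightNo, Origin}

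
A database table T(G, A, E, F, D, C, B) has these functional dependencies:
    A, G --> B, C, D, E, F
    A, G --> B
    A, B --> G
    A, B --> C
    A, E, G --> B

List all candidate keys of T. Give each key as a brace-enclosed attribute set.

{A, B}, {A, G}

{A} never appears on the right of any FD, so every key must include it.
{A, B} is a candidate key since {A, B}⁺ = {A, B, C, D, E, F, G} covers every attribute.
{A, G} is a candidate key since {A, G}⁺ = {A, B, C, D, E, F, G} covers every attribute.
No proper subset of any of these is a key, and no other minimal superkey exists.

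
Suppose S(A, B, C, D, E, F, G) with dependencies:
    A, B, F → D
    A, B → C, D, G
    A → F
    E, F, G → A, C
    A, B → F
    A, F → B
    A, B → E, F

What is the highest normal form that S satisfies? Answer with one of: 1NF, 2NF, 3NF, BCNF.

Candidate keys: {A}, {E, F, G}. Prime attributes: {A, E, F, G}.
Each dependency's left side is a superkey — BCNF holds.

BCNF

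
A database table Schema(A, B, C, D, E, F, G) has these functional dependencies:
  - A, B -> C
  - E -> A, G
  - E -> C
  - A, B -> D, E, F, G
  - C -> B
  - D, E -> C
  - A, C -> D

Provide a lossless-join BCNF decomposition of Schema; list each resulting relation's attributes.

Candidate keys of the original relation: {A, B}, {A, C}, {E}.
Within {A, B, C, D, E, F, G}: {C}⁺ ∩ {A, B, C, D, E, F, G} = {B, C}, not the whole set, so C -> B violates BCNF; decompose into {B, C} and {A, C, D, E, F, G}.
{B, C} has no BCNF violation.
{A, C, D, E, F, G} has no BCNF violation.

{A, C, D, E, F, G}; {B, C}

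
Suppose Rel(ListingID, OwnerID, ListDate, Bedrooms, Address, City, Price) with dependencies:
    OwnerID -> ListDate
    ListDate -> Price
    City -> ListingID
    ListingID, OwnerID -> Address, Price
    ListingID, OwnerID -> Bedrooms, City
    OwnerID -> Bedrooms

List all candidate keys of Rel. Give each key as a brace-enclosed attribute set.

{City, OwnerID}, {ListingID, OwnerID}

{OwnerID} never appears on the right of any FD, so every key must include it.
{City, OwnerID}⁺ = {Address, Bedrooms, City, ListDate, ListingID, OwnerID, Price}, which is every attribute, so {City, OwnerID} is a candidate key.
{ListingID, OwnerID}⁺ = {Address, Bedrooms, City, ListDate, ListingID, OwnerID, Price}, which is every attribute, so {ListingID, OwnerID} is a candidate key.
Any other superkey properly contains one of these, so there are no further candidate keys.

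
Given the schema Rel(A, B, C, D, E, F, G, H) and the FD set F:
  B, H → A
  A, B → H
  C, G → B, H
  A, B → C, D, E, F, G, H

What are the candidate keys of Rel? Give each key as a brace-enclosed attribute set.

{A, B}, {B, H}, {C, G}

Closure of {A, B} is {A, B, C, D, E, F, G, H}, the whole schema; {A, B} is a candidate key.
Closure of {B, H} is {A, B, C, D, E, F, G, H}, the whole schema; {B, H} is a candidate key.
Closure of {C, G} is {A, B, C, D, E, F, G, H}, the whole schema; {C, G} is a candidate key.
No proper subset of any of these is a key, and no other minimal superkey exists.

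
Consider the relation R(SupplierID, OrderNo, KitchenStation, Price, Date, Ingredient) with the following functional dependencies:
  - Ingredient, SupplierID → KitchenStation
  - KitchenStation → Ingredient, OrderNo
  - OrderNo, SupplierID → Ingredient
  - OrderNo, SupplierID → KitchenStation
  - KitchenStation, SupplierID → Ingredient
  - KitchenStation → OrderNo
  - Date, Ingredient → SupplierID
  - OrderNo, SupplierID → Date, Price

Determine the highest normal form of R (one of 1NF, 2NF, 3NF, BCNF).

3NF

Candidate keys: {Date, Ingredient}, {Date, KitchenStation}, {Ingredient, SupplierID}, {KitchenStation, SupplierID}, {OrderNo, SupplierID}. Prime attributes: {Date, Ingredient, KitchenStation, OrderNo, SupplierID}.
KitchenStation → Ingredient, OrderNo: {KitchenStation}⁺ = {Ingredient, KitchenStation, OrderNo}, which is not all of the attributes, so the left side is not a superkey — BCNF is violated.
Its right-hand attributes {Ingredient, OrderNo} are all prime, as are those of every other non-superkey FD — the relation is in 3NF.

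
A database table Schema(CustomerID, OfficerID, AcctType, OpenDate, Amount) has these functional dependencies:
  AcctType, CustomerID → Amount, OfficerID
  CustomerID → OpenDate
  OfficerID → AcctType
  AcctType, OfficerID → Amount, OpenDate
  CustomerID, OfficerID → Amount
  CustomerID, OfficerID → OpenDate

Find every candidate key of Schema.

{AcctType, CustomerID}, {CustomerID, OfficerID}

{CustomerID} never appears on the right of any FD, so every key must include it.
{AcctType, CustomerID} is a candidate key since {AcctType, CustomerID}⁺ = {AcctType, Amount, CustomerID, OfficerID, OpenDate} covers every attribute.
{CustomerID, OfficerID} is a candidate key since {CustomerID, OfficerID}⁺ = {AcctType, Amount, CustomerID, OfficerID, OpenDate} covers every attribute.
No proper subset of any of these is a key, and no other minimal superkey exists.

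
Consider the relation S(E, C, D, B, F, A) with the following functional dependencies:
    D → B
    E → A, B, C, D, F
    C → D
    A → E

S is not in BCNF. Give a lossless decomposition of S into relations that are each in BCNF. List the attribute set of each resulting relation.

Candidate keys of the original relation: {A}, {E}.
Within {A, B, C, D, E, F}: {D}⁺ ∩ {A, B, C, D, E, F} = {B, D}, not the whole set, so D → B violates BCNF; decompose into {B, D} and {A, C, D, E, F}.
{B, D} has no BCNF violation.
Within {A, C, D, E, F}: {C}⁺ ∩ {A, C, D, E, F} = {C, D}, not the whole set, so C → D violates BCNF; decompose into {C, D} and {A, C, E, F}.
{C, D} has no BCNF violation.
{A, C, E, F} has no BCNF violation.

{A, C, E, F}; {B, D}; {C, D}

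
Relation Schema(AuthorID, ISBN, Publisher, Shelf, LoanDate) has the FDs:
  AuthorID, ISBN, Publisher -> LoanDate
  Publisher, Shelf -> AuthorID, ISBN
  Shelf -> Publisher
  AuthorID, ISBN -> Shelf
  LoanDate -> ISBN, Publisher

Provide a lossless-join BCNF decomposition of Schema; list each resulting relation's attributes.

{AuthorID, LoanDate, Shelf}; {ISBN, LoanDate, Publisher}

Candidate keys of the original relation: {AuthorID, ISBN}, {AuthorID, LoanDate}, {Shelf}.
{AuthorID, ISBN, LoanDate, Publisher, Shelf}: {LoanDate} determines {ISBN, LoanDate, Publisher} here but is not a superkey — split on LoanDate -> ISBN, Publisher, giving {ISBN, LoanDate, Publisher} and {AuthorID, LoanDate, Shelf}.
{ISBN, LoanDate, Publisher}: every determinant is a superkey — BCNF.
{AuthorID, LoanDate, Shelf}: every determinant is a superkey — BCNF.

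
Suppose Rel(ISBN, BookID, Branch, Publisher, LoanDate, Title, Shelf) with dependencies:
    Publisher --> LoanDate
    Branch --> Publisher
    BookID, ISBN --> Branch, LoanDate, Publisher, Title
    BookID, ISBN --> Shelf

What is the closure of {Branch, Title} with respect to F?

Start with {Branch, Title}.
Branch --> Publisher applies; add {Publisher} → now {Branch, Publisher, Title}.
Publisher --> LoanDate applies; add {LoanDate} → now {Branch, LoanDate, Publisher, Title}.
No further FD applies.

{Branch, LoanDate, Publisher, Title}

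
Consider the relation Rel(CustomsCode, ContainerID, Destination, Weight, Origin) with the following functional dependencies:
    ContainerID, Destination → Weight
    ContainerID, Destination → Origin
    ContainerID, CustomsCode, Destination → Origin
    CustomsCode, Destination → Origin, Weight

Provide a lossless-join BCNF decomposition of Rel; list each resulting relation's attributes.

Candidate key of the original relation: {ContainerID, CustomsCode, Destination}.
{ContainerID, CustomsCode, Destination, Origin, Weight}: {ContainerID, Destination} determines {ContainerID, Destination, Origin, Weight} here but is not a superkey — split on ContainerID, Destination → Origin, Weight, giving {ContainerID, Destination, Origin, Weight} and {ContainerID, CustomsCode, Destination}.
{ContainerID, Destination, Origin, Weight} is in BCNF.
{ContainerID, CustomsCode, Destination} is in BCNF.

{ContainerID, CustomsCode, Destination}; {ContainerID, Destination, Origin, Weight}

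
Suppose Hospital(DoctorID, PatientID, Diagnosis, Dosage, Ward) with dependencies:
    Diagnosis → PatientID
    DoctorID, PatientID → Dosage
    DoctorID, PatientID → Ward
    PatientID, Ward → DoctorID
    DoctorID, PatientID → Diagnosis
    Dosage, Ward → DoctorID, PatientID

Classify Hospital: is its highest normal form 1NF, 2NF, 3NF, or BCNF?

Candidate keys: {Diagnosis, DoctorID}, {Diagnosis, Ward}, {DoctorID, PatientID}, {Dosage, Ward}, {PatientID, Ward}. Prime attributes: {Diagnosis, DoctorID, Dosage, PatientID, Ward}.
For Diagnosis → PatientID we have {Diagnosis}⁺ = {Diagnosis, PatientID}; {Diagnosis} is not a superkey, so BCNF fails.
Since {PatientID} ⊆ prime attributes and every other non-superkey FD also has a prime right side, the schema is in 3NF.

3NF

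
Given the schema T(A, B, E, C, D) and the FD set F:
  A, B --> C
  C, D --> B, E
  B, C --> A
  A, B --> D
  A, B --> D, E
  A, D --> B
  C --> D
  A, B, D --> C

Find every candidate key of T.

{C}⁺ = {A, B, C, D, E} — all of the relation — so {C} is a candidate key.
{A, B}⁺ = {A, B, C, D, E} — all of the relation — so {A, B} is a candidate key.
{A, D}⁺ = {A, B, C, D, E} — all of the relation — so {A, D} is a candidate key.
These are minimal and exhaustive — every other superkey contains one of them.

{A, B}, {A, D}, {C}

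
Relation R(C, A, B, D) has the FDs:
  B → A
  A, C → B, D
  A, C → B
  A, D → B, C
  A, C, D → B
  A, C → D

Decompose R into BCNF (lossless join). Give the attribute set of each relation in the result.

{A, B}; {B, C, D}

Candidate keys of the original relation: {A, C}, {A, D}, {B, C}, {B, D}.
In {A, B, C, D}, {B} is not a superkey ({B}⁺ restricted to this set is {A, B}), so split on B → A into {A, B} and {B, C, D}.
{A, B} is in BCNF.
{B, C, D} is in BCNF.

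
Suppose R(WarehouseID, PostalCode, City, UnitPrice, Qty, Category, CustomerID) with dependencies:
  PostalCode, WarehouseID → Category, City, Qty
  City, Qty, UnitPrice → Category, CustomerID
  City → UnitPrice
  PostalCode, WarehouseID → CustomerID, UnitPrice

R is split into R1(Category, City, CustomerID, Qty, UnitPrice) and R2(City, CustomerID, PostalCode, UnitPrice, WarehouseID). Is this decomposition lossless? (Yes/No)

The shared attributes are {City, CustomerID, UnitPrice} and {City, CustomerID, UnitPrice}⁺ = {City, CustomerID, UnitPrice}.
R1 ⊄ {City, CustomerID, UnitPrice} and R2 ⊄ {City, CustomerID, UnitPrice}, so the split is lossy.

No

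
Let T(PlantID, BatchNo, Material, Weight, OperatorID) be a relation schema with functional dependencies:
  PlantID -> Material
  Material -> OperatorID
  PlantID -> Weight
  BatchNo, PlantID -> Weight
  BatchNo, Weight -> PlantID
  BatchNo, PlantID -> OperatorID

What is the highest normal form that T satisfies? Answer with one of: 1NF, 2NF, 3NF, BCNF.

1NF

Candidate keys: {BatchNo, PlantID}, {BatchNo, Weight}. Prime attributes: {BatchNo, PlantID, Weight}.
PlantID -> Material breaks BCNF: {PlantID}⁺ = {Material, OperatorID, PlantID, Weight}, so {PlantID} is not a superkey.
PlantID -> Material has non-prime {Material} on the right and a non-superkey on the left, so 3NF fails.
{PlantID} is a proper subset of the key {BatchNo, PlantID}, and {PlantID}⁺ contains the non-prime attributes {Material, OperatorID} — a partial dependency, so 2NF is violated.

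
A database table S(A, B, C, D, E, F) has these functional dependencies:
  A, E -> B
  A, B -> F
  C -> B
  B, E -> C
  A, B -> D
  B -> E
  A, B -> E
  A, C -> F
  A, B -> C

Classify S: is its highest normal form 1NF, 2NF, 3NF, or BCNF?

3NF

Candidate keys: {A, B}, {A, C}, {A, E}. Prime attributes: {A, B, C, E}.
For C -> B we have {C}⁺ = {B, C, E}; {C} is not a superkey, so BCNF fails.
Its right-hand attributes {B} are all prime, as are those of every other non-superkey FD — the relation is in 3NF.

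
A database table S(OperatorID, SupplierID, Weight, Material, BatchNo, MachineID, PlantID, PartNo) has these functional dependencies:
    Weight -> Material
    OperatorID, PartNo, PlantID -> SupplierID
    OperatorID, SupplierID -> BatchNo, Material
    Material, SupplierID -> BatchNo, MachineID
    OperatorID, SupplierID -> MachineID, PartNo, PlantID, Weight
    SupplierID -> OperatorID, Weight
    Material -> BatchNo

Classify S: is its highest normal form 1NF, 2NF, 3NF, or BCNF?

Candidate keys: {OperatorID, PartNo, PlantID}, {SupplierID}. Prime attributes: {OperatorID, PartNo, PlantID, SupplierID}.
For Weight -> Material we have {Weight}⁺ = {BatchNo, Material, Weight}; {Weight} is not a superkey, so BCNF fails.
Because {Material} is non-prime and the left side of Weight -> Material is not a superkey, the relation is not in 3NF.
No non-prime attribute depends on a proper subset of any candidate key, so 2NF holds.

2NF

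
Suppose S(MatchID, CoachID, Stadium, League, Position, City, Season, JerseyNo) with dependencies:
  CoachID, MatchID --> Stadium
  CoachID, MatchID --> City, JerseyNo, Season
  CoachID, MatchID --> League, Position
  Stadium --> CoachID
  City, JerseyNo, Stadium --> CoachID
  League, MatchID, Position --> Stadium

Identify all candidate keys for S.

{CoachID, MatchID}, {League, MatchID, Position}, {MatchID, Stadium}

No FD produces {MatchID}, so it must be in every candidate key.
{CoachID, MatchID}⁺ = {City, CoachID, JerseyNo, League, MatchID, Position, Season, Stadium}, which is every attribute, so {CoachID, MatchID} is a candidate key.
{MatchID, Stadium}⁺ = {City, CoachID, JerseyNo, League, MatchID, Position, Season, Stadium}, which is every attribute, so {MatchID, Stadium} is a candidate key.
{League, MatchID, Position}⁺ = {City, CoachID, JerseyNo, League, MatchID, Position, Season, Stadium}, which is every attribute, so {League, MatchID, Position} is a candidate key.
These are minimal and exhaustive — every other superkey contains one of them.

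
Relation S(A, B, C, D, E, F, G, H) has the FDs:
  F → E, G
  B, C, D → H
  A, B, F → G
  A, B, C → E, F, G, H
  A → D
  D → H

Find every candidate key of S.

{A, B, C}

No FD produces {A, B, C}, so they must be in every candidate key.
{A, B, C}⁺ = {A, B, C, D, E, F, G, H}, which is every attribute, so {A, B, C} is a candidate key.
Every other attribute set either contains this one or has a smaller closure.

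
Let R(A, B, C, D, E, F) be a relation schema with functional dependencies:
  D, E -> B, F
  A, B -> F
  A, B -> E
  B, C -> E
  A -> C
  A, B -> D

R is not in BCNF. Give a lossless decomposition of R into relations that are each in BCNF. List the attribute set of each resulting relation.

Candidate keys of the original relation: {A, B}, {A, D, E}.
{A, B, C, D, E, F}: {D, E} determines {B, D, E, F} here but is not a superkey — split on D, E -> B, F, giving {B, D, E, F} and {A, C, D, E}.
{B, D, E, F} has no BCNF violation.
{A, C, D, E}: {A} determines {A, C} here but is not a superkey — split on A -> C, giving {A, C} and {A, D, E}.
{A, C} has no BCNF violation.
{A, D, E} has no BCNF violation.

{A, C}; {A, D, E}; {B, D, E, F}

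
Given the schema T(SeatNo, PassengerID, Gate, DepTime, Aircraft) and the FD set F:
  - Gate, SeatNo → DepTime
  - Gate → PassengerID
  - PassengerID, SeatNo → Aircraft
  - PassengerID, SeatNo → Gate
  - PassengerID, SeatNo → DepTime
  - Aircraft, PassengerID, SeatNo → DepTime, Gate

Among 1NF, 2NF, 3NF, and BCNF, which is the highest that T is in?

Candidate keys: {Gate, SeatNo}, {PassengerID, SeatNo}. Prime attributes: {Gate, PassengerID, SeatNo}.
For Gate → PassengerID we have {Gate}⁺ = {Gate, PassengerID}; {Gate} is not a superkey, so BCNF fails.
But every attribute on its right side ({PassengerID}) is prime, and the same holds for every other non-superkey FD, so 3NF still holds.

3NF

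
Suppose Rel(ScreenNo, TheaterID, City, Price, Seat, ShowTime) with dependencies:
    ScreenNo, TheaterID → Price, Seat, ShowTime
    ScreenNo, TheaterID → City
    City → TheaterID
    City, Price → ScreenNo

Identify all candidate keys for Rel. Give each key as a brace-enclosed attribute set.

{City, Price}⁺ = {City, Price, ScreenNo, Seat, ShowTime, TheaterID}, which is every attribute, so {City, Price} is a candidate key.
{City, ScreenNo}⁺ = {City, Price, ScreenNo, Seat, ShowTime, TheaterID}, which is every attribute, so {City, ScreenNo} is a candidate key.
{ScreenNo, TheaterID}⁺ = {City, Price, ScreenNo, Seat, ShowTime, TheaterID}, which is every attribute, so {ScreenNo, TheaterID} is a candidate key.
Any other superkey properly contains one of these, so there are no further candidate keys.

{City, Price}, {City, ScreenNo}, {ScreenNo, TheaterID}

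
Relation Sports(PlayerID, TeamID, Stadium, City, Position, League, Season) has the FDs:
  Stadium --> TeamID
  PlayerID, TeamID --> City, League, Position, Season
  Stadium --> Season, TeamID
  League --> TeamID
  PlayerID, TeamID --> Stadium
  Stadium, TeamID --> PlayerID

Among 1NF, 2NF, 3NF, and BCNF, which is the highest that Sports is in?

Candidate keys: {League, PlayerID}, {PlayerID, TeamID}, {Stadium}. Prime attributes: {League, PlayerID, Stadium, TeamID}.
League --> TeamID breaks BCNF: {League}⁺ = {League, TeamID}, so {League} is not a superkey.
Since {TeamID} ⊆ prime attributes and every other non-superkey FD also has a prime right side, the schema is in 3NF.

3NF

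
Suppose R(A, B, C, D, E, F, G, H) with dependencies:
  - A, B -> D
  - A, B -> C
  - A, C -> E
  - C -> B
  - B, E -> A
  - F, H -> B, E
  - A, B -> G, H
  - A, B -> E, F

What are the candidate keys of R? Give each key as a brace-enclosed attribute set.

{A, B}⁺ = {A, B, C, D, E, F, G, H} — all of the relation — so {A, B} is a candidate key.
{A, C}⁺ = {A, B, C, D, E, F, G, H} — all of the relation — so {A, C} is a candidate key.
{B, E}⁺ = {A, B, C, D, E, F, G, H} — all of the relation — so {B, E} is a candidate key.
{C, E}⁺ = {A, B, C, D, E, F, G, H} — all of the relation — so {C, E} is a candidate key.
{F, H}⁺ = {A, B, C, D, E, F, G, H} — all of the relation — so {F, H} is a candidate key.
Any other superkey properly contains one of these, so there are no further candidate keys.

{A, B}, {A, C}, {B, E}, {C, E}, {F, H}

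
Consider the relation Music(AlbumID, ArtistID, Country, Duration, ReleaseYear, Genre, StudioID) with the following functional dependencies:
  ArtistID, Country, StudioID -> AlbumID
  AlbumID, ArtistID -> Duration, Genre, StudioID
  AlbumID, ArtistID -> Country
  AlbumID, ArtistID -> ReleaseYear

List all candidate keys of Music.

No FD produces {ArtistID}, so it must be in every candidate key.
{AlbumID, ArtistID} is a candidate key since {AlbumID, ArtistID}⁺ = {AlbumID, ArtistID, Country, Duration, Genre, ReleaseYear, StudioID} covers every attribute.
{ArtistID, Country, StudioID} is a candidate key since {ArtistID, Country, StudioID}⁺ = {AlbumID, ArtistID, Country, Duration, Genre, ReleaseYear, StudioID} covers every attribute.
These are minimal and exhaustive — every other superkey contains one of them.

{AlbumID, ArtistID}, {ArtistID, Country, StudioID}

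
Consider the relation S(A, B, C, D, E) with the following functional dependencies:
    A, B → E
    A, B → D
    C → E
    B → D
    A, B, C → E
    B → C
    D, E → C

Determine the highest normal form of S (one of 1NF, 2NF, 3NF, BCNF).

Candidate key: {A, B}. Prime attributes: {A, B}.
C → E breaks BCNF: {C}⁺ = {C, E}, so {C} is not a superkey.
Because {E} is non-prime and the left side of C → E is not a superkey, the relation is not in 3NF.
Since {B} ⊂ {A, B} and {B}⁺ ⊇ {C, D, E} with {C, D, E} non-prime, there is a partial dependency; 2NF fails.

1NF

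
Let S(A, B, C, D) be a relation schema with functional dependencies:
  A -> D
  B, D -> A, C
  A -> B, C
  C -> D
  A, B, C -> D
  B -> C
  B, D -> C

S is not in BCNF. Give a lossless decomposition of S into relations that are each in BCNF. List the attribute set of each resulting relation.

Candidate keys of the original relation: {A}, {B}.
In {A, B, C, D}, {C} is not a superkey ({C}⁺ restricted to this set is {C, D}), so split on C -> D into {C, D} and {A, B, C}.
{C, D} has no BCNF violation.
{A, B, C} has no BCNF violation.

{A, B, C}; {C, D}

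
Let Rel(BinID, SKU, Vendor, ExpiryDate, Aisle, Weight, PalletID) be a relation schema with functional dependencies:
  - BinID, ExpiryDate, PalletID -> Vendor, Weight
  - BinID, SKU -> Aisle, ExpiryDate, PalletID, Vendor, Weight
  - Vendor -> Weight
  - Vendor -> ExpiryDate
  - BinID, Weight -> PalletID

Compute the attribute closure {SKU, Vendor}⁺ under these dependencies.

Start with {SKU, Vendor}.
Vendor -> Weight applies; add {Weight} → now {SKU, Vendor, Weight}.
Vendor -> ExpiryDate applies; add {ExpiryDate} → now {ExpiryDate, SKU, Vendor, Weight}.
No further FD applies.

{ExpiryDate, SKU, Vendor, Weight}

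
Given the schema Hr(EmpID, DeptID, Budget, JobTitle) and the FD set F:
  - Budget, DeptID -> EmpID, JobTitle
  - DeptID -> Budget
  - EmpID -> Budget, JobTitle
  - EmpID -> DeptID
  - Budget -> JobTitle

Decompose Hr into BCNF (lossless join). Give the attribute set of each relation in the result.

{Budget, DeptID, EmpID}; {Budget, JobTitle}

Candidate keys of the original relation: {DeptID}, {EmpID}.
In {Budget, DeptID, EmpID, JobTitle}, {Budget} is not a superkey ({Budget}⁺ restricted to this set is {Budget, JobTitle}), so split on Budget -> JobTitle into {Budget, JobTitle} and {Budget, DeptID, EmpID}.
{Budget, JobTitle}: every determinant is a superkey — BCNF.
{Budget, DeptID, EmpID}: every determinant is a superkey — BCNF.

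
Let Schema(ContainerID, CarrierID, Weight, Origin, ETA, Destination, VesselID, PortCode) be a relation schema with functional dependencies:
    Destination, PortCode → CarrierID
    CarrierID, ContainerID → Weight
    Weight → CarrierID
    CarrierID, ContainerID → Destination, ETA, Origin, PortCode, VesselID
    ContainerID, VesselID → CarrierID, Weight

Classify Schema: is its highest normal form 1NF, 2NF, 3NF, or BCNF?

3NF

Candidate keys: {CarrierID, ContainerID}, {ContainerID, Destination, PortCode}, {ContainerID, VesselID}, {ContainerID, Weight}. Prime attributes: {CarrierID, ContainerID, Destination, PortCode, VesselID, Weight}.
Destination, PortCode → CarrierID: {Destination, PortCode}⁺ = {CarrierID, Destination, PortCode}, which is not all of the attributes, so the left side is not a superkey — BCNF is violated.
Its right-hand attributes {CarrierID} are all prime, as are those of every other non-superkey FD — the relation is in 3NF.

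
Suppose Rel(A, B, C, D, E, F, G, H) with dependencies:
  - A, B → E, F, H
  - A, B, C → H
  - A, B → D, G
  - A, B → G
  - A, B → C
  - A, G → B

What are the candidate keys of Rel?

{A} never appears on the right of any FD, so every key must include it.
{A, B}⁺ = {A, B, C, D, E, F, G, H} — all of the relation — so {A, B} is a candidate key.
{A, G}⁺ = {A, B, C, D, E, F, G, H} — all of the relation — so {A, G} is a candidate key.
These are minimal and exhaustive — every other superkey contains one of them.

{A, B}, {A, G}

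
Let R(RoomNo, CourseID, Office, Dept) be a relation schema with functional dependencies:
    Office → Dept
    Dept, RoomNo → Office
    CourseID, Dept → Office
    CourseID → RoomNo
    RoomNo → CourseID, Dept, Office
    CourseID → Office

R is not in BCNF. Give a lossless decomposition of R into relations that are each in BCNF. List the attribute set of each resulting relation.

Candidate keys of the original relation: {CourseID}, {RoomNo}.
Within {CourseID, Dept, Office, RoomNo}: {Office}⁺ ∩ {CourseID, Dept, Office, RoomNo} = {Dept, Office}, not the whole set, so Office → Dept violates BCNF; decompose into {Dept, Office} and {CourseID, Office, RoomNo}.
{Dept, Office} has no BCNF violation.
{CourseID, Office, RoomNo} has no BCNF violation.

{CourseID, Office, RoomNo}; {Dept, Office}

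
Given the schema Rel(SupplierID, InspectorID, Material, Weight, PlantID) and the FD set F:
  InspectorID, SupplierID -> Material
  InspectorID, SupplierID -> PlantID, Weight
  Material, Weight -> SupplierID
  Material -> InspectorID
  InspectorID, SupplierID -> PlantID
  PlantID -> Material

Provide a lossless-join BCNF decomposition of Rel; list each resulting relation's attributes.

Candidate keys of the original relation: {InspectorID, SupplierID}, {Material, SupplierID}, {Material, Weight}, {PlantID, SupplierID}, {PlantID, Weight}.
Within {InspectorID, Material, PlantID, SupplierID, Weight}: {Material}⁺ ∩ {InspectorID, Material, PlantID, SupplierID, Weight} = {InspectorID, Material}, not the whole set, so Material -> InspectorID violates BCNF; decompose into {InspectorID, Material} and {Material, PlantID, SupplierID, Weight}.
{InspectorID, Material} is in BCNF.
Within {Material, PlantID, SupplierID, Weight}: {PlantID}⁺ ∩ {Material, PlantID, SupplierID, Weight} = {Material, PlantID}, not the whole set, so PlantID -> Material violates BCNF; decompose into {Material, PlantID} and {PlantID, SupplierID, Weight}.
{Material, PlantID} is in BCNF.
{PlantID, SupplierID, Weight} is in BCNF.

{InspectorID, Material}; {Material, PlantID}; {PlantID, SupplierID, Weight}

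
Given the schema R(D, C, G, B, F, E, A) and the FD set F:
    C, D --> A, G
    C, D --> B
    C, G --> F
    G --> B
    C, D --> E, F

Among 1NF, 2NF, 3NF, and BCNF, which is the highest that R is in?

2NF

Candidate key: {C, D}. Prime attributes: {C, D}.
For C, G --> F we have {C, G}⁺ = {B, C, F, G}; {C, G} is not a superkey, so BCNF fails.
C, G --> F determines the non-prime attribute {F} from a non-superkey — 3NF is violated.
No non-prime attribute depends on a proper subset of any candidate key, so 2NF holds.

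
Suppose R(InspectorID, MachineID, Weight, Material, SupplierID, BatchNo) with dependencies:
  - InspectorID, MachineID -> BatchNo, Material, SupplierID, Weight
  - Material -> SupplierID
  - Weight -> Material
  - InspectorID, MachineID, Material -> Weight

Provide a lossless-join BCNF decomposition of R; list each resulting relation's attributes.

{BatchNo, InspectorID, MachineID, Weight}; {Material, SupplierID}; {Material, Weight}

Candidate key of the original relation: {InspectorID, MachineID}.
Within {BatchNo, InspectorID, MachineID, Material, SupplierID, Weight}: {Material}⁺ ∩ {BatchNo, InspectorID, MachineID, Material, SupplierID, Weight} = {Material, SupplierID}, not the whole set, so Material -> SupplierID violates BCNF; decompose into {Material, SupplierID} and {BatchNo, InspectorID, MachineID, Material, Weight}.
{Material, SupplierID}: every determinant is a superkey — BCNF.
Within {BatchNo, InspectorID, MachineID, Material, Weight}: {Weight}⁺ ∩ {BatchNo, InspectorID, MachineID, Material, Weight} = {Material, Weight}, not the whole set, so Weight -> Material violates BCNF; decompose into {Material, Weight} and {BatchNo, InspectorID, MachineID, Weight}.
{Material, Weight}: every determinant is a superkey — BCNF.
{BatchNo, InspectorID, MachineID, Weight}: every determinant is a superkey — BCNF.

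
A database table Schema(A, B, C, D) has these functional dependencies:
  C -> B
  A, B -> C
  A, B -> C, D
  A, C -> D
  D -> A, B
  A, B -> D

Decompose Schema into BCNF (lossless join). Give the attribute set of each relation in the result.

Candidate keys of the original relation: {A, B}, {A, C}, {D}.
In {A, B, C, D}, {C} is not a superkey ({C}⁺ restricted to this set is {B, C}), so split on C -> B into {B, C} and {A, C, D}.
{B, C} has no BCNF violation.
{A, C, D} has no BCNF violation.

{A, C, D}; {B, C}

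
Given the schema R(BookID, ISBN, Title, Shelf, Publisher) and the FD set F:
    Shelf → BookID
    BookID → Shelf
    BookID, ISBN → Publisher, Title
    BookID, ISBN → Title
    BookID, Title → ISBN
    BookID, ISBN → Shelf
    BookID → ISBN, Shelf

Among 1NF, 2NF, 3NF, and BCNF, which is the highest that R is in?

Candidate keys: {BookID}, {Shelf}. Prime attributes: {BookID, Shelf}.
Each dependency's left side is a superkey — BCNF holds.

BCNF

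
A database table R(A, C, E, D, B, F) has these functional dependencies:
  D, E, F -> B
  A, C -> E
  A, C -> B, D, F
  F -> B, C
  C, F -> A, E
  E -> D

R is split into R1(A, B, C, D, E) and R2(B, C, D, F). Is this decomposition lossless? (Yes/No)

The shared attributes are {B, C, D} and {B, C, D}⁺ = {B, C, D}.
Neither R1 nor R2 is contained in that closure, so the decomposition is lossy.

No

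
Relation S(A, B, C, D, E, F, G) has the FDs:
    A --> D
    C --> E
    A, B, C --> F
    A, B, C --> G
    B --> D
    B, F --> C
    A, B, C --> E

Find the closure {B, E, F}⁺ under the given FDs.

Start with {B, E, F}.
B --> D applies; add {D} → now {B, D, E, F}.
B, F --> C applies; add {C} → now {B, C, D, E, F}.
No further FD applies.

{B, C, D, E, F}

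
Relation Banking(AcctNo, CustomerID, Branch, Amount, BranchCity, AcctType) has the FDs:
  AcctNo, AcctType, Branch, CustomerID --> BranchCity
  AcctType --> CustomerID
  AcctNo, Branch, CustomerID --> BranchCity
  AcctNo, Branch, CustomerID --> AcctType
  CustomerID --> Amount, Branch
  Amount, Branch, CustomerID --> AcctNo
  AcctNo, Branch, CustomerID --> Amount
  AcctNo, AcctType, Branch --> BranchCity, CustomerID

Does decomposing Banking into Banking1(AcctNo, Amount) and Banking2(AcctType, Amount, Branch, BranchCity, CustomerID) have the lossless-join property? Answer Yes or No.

No

The shared attributes are {Amount} and {Amount}⁺ = {Amount}.
The closure covers neither Banking1 nor Banking2 entirely; the join is not lossless.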